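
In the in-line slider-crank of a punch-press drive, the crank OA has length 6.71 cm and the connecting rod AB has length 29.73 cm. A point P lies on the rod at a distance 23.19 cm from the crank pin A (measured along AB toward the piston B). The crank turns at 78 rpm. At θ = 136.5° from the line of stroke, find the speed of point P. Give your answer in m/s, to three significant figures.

ω = 8.168 rad/s.  Crank-pin speed |V_A| = rω = 0.54808 m/s, perpendicular to OA.
Rod angle: sinφ = −(r/L) sinθ ⇒ φ = -8.938°; ω_rod = −rω cosθ/√(L²−r²sin²θ) = +1.3537 rad/s.
V_P = V_A + ω_rod × AP, with AP = 0.2319 m along the rod.
Components: V_Px = −rω sinθ − a·ω_rod·sinφ = -0.3285 m/s;  V_Py = rω cosθ + a·ω_rod·cosφ = -0.087456 m/s.
|V_P| = √(V_Px² + V_Py²) = 0.33995 m/s.

0.340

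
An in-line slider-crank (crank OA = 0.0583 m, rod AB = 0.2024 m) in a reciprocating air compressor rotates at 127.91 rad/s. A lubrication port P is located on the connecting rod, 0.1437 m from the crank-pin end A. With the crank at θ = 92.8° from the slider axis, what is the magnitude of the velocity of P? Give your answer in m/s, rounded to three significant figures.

7.37

ω = 127.9 rad/s.  Crank-pin speed |V_A| = rω = 7.4572 m/s, perpendicular to OA.
Rod angle: sinφ = −(r/L) sinθ ⇒ φ = -16.720°; ω_rod = −rω cosθ/√(L²−r²sin²θ) = +1.8793 rad/s.
V_P = V_A + ω_rod × AP, with AP = 0.1437 m along the rod.
Components: V_Px = −rω sinθ − a·ω_rod·sinφ = -7.3706 m/s;  V_Py = rω cosθ + a·ω_rod·cosφ = -0.10565 m/s.
|V_P| = √(V_Px² + V_Py²) = 7.3713 m/s.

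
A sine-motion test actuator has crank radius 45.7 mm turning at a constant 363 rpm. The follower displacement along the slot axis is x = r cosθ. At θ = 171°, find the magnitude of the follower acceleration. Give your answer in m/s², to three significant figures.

ω = 38.01 rad/s (from 363 rpm).
x = r cosθ ⇒ ẍ = −rω² cosθ (ω constant).
|a| = rω²|cosθ| = 0.0457·(38.01)²·|cos 171°| = 65.224 m/s².

65.2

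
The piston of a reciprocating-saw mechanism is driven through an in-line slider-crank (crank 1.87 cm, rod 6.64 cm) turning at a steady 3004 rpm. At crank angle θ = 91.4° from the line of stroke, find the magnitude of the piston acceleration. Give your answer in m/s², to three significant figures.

588

ω = 2π·3004/60 = 314.6 rad/s
x(θ) = r cosθ + √(L² − r² sin²θ); with ω constant, a = ω²·d²x/dθ².
d²x/dθ² = −r cosθ − r²(cos2θ)/√u − r⁴ sin²2θ/(4u^{3/2}),  u = L² − r² sin²θ = 0.00405948 m².
Substituting r = 0.0187 m, L = 0.0664 m, θ = 91.4°: d²x/dθ² = +0.0059385 m.
a = ω²·d²x/dθ² = (314.6)²·(+0.0059385) = +587.67 m/s²;  |a| = 587.67 m/s².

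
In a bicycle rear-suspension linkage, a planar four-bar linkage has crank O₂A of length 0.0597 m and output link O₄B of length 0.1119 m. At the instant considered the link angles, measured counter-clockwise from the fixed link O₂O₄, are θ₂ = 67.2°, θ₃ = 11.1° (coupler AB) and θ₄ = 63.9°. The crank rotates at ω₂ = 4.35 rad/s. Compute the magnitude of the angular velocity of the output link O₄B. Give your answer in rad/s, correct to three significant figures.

2.42

ω₂ = 4.35 rad/s
Differentiating the loop-closure r₂e^{iθ₂}+r₃e^{iθ₃}=r₁+r₄e^{iθ₄} gives r₂ω₂e^{iθ₂}+r₃ω₃e^{iθ₃}=r₄ω₄e^{iθ₄}.
Eliminating the other unknown: ω₄ = r₂ω₂ sin(θ₂−θ₃) / [r₄ sin(θ₄−θ₃)].
Numerator sine = +0.83001; denominator sine = +0.79653.
Result = 0.0597·4.35·(+0.83001) / (0.1119·(+0.79653)) = +2.4183 rad/s; magnitude 2.4183 rad/s.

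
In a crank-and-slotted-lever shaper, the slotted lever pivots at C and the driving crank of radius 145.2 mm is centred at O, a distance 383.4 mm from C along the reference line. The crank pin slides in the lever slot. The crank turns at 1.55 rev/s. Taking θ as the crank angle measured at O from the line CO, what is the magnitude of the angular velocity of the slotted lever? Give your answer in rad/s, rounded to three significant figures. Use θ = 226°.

ω = 9.739 rad/s (from 1.55 rev/s).
Crank pin A relative to C: A = (d + r cosθ, r sinθ); lever angle φ = atan2(r sinθ, d + r cosθ).
Differentiating tanφ: φ̇ = rω(d cosθ + r)/(d² + r² + 2dr cosθ).
d² + r² + 2dr cosθ = |CA|² = 0.0907358 m²;  d cosθ + r = -0.12113 m.
|ω_lever| = |0.1452·9.739·-0.12113| / 0.0907358 = 1.8878 rad/s.

1.89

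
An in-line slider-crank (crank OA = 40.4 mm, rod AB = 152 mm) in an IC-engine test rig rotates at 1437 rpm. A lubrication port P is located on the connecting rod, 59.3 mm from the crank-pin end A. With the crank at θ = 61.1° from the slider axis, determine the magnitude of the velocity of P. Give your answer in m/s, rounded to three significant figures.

5.88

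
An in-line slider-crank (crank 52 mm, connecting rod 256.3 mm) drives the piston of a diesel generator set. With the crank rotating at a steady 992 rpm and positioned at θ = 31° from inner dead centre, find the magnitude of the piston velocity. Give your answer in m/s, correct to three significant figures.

3.27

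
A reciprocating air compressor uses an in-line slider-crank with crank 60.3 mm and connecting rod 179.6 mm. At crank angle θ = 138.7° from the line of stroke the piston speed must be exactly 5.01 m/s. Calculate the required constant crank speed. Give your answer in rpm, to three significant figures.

For an in-line slider-crank, |v_piston| = rω|sinθ|·[1 + r cosθ/√(L² − r² sin²θ)].
With r = 0.0603 m, L = 0.1796 m, θ = 138.7°: the bracketed kinematic factor |dx/dθ| = 0.029504 m.
ω = v/|dx/dθ| = 5.01/0.029504 = 169.81 rad/s.
N = 60ω/(2π) = 1621.6 rpm.

1620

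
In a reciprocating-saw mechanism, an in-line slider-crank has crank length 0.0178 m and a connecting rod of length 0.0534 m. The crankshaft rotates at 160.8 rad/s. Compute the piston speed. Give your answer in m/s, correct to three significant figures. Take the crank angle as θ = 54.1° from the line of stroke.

2.79

ω = 160.8 rad/s
For an in-line slider-crank, x = r cosθ + √(L² − r² sin²θ), so v = −rω sinθ·[1 + r cosθ/√(L² − r² sin²θ)].
With r = 0.0178 m, L = 0.0534 m, θ = 54.1°: √(L² − r² sin²θ) = 0.051417 m.
v = −0.0178·160.8·0.81004·[1 + 0.0178·0.58637/0.051417] = -2.7892 m/s.
|v| = 2.7892 m/s.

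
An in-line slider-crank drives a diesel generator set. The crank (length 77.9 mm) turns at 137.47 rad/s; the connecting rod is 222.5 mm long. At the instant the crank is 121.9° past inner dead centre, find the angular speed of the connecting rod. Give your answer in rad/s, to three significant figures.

ω = 137.5 rad/s
The rod makes angle φ with the slider axis where L sinφ = r sinθ; differentiating, L cosφ·φ̇ = r ω cosθ.
L cosφ = √(L² − r² sin²θ) = 0.21244 m.
|ω_rod| = r ω |cosθ| / √(L² − r² sin²θ) = 0.0779·137.5·0.52844/0.21244 = 26.638 rad/s.

26.6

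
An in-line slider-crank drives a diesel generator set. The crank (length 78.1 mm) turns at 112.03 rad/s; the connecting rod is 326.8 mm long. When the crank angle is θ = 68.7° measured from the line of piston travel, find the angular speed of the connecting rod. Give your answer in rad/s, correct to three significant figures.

ω = 112 rad/s
The rod makes angle φ with the slider axis where L sinφ = r sinθ; differentiating, L cosφ·φ̇ = r ω cosθ.
L cosφ = √(L² − r² sin²θ) = 0.3186 m.
|ω_rod| = r ω |cosθ| / √(L² − r² sin²θ) = 0.0781·112·0.36325/0.3186 = 9.9759 rad/s.

9.98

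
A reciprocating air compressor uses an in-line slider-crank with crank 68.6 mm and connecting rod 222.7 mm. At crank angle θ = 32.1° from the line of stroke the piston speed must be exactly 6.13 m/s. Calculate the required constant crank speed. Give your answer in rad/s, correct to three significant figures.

For an in-line slider-crank, |v_piston| = rω|sinθ|·[1 + r cosθ/√(L² − r² sin²θ)].
With r = 0.0686 m, L = 0.2227 m, θ = 32.1°: the bracketed kinematic factor |dx/dθ| = 0.046096 m.
ω = v/|dx/dθ| = 6.13/0.046096 = 132.98 rad/s.

133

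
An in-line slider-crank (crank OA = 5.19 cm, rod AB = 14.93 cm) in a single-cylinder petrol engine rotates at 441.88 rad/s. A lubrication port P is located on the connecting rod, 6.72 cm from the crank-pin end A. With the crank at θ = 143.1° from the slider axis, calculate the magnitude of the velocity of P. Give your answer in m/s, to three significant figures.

ω = 441.9 rad/s.  Crank-pin speed |V_A| = rω = 22.934 m/s, perpendicular to OA.
Rod angle: sinφ = −(r/L) sinθ ⇒ φ = -12.047°; ω_rod = −rω cosθ/√(L²−r²sin²θ) = +125.6 rad/s.
V_P = V_A + ω_rod × AP, with AP = 0.0672 m along the rod.
Components: V_Px = −rω sinθ − a·ω_rod·sinφ = -12.008 m/s;  V_Py = rω cosθ + a·ω_rod·cosφ = -10.085 m/s.
|V_P| = √(V_Px² + V_Py²) = 15.681 m/s.

15.7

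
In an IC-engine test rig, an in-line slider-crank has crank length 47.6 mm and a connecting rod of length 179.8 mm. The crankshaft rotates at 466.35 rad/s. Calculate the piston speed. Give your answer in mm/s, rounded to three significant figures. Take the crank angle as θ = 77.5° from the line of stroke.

23000

ω = 466.4 rad/s
For an in-line slider-crank, x = r cosθ + √(L² − r² sin²θ), so v = −rω sinθ·[1 + r cosθ/√(L² − r² sin²θ)].
With r = 0.0476 m, L = 0.1798 m, θ = 77.5°: √(L² − r² sin²θ) = 0.17369 m.
v = −0.0476·466.4·0.97630·[1 + 0.0476·0.21644/0.17369] = -22.958 m/s.
|v| = 22.958 m/s = 22958 mm/s.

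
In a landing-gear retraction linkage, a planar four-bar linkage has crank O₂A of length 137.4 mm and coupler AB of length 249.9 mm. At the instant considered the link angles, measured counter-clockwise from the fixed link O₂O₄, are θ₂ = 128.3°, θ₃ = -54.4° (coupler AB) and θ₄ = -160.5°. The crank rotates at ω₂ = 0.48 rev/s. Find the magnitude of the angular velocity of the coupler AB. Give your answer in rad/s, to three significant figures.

ω₂ = 3.016 rad/s (from 0.48 rev/s).
Differentiating the loop-closure r₂e^{iθ₂}+r₃e^{iθ₃}=r₁+r₄e^{iθ₄} gives r₂ω₂e^{iθ₂}+r₃ω₃e^{iθ₃}=r₄ω₄e^{iθ₄}.
Eliminating the other unknown: ω₃ = r₂ω₂ sin(θ₄−θ₂) / [r₃ sin(θ₃−θ₄)].
Numerator sine = +0.94665; denominator sine = +0.96078.
Result = 0.1374·3.016·(+0.94665) / (0.2499·(+0.96078)) = +1.6338 rad/s; magnitude 1.6338 rad/s.

1.63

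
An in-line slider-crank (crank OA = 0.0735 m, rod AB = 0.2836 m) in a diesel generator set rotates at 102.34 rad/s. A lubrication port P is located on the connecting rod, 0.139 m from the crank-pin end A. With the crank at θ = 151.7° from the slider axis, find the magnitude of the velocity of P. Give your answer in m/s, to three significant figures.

4.63

ω = 102.3 rad/s.  Crank-pin speed |V_A| = rω = 7.522 m/s, perpendicular to OA.
Rod angle: sinφ = −(r/L) sinθ ⇒ φ = -7.058°; ω_rod = −rω cosθ/√(L²−r²sin²θ) = +23.531 rad/s.
V_P = V_A + ω_rod × AP, with AP = 0.139 m along the rod.
Components: V_Px = −rω sinθ − a·ω_rod·sinφ = -3.1642 m/s;  V_Py = rω cosθ + a·ω_rod·cosφ = -3.3769 m/s.
|V_P| = √(V_Px² + V_Py²) = 4.6277 m/s.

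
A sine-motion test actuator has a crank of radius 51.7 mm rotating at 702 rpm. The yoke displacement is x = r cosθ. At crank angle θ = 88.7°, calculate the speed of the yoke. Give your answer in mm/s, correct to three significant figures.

3800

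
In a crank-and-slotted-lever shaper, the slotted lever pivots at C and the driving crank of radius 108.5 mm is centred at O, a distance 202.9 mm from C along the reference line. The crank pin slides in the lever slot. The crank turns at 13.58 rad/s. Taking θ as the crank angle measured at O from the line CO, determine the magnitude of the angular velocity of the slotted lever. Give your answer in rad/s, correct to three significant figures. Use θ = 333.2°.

4.63

ω = 13.58 rad/s
Crank pin A relative to C: A = (d + r cosθ, r sinθ); lever angle φ = atan2(r sinθ, d + r cosθ).
Differentiating tanφ: φ̇ = rω(d cosθ + r)/(d² + r² + 2dr cosθ).
d² + r² + 2dr cosθ = |CA|² = 0.0922406 m²;  d cosθ + r = +0.28961 m.
|ω_lever| = |0.1085·13.58·+0.28961| / 0.0922406 = 4.6261 rad/s.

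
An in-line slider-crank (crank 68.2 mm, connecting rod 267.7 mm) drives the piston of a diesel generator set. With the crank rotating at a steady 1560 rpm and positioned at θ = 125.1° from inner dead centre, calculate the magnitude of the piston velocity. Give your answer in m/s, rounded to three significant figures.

ω = 2π·1560/60 = 163.4 rad/s
For an in-line slider-crank, x = r cosθ + √(L² − r² sin²θ), so v = −rω sinθ·[1 + r cosθ/√(L² − r² sin²θ)].
With r = 0.0682 m, L = 0.2677 m, θ = 125.1°: √(L² − r² sin²θ) = 0.26182 m.
v = −0.0682·163.4·0.81815·[1 + 0.0682·-0.57501/0.26182] = -7.75 m/s.
|v| = 7.75 m/s.

7.75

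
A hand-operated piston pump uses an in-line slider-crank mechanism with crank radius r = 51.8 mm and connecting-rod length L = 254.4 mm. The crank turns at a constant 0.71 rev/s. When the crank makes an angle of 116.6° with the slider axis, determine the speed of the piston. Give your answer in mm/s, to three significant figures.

ω = 2π·0.71 = 4.461 rad/s
For an in-line slider-crank, x = r cosθ + √(L² − r² sin²θ), so v = −rω sinθ·[1 + r cosθ/√(L² − r² sin²θ)].
With r = 0.0518 m, L = 0.2544 m, θ = 116.6°: √(L² − r² sin²θ) = 0.25015 m.
v = −0.0518·4.461·0.89415·[1 + 0.0518·-0.44776/0.25015] = -0.18747 m/s.
|v| = 0.18747 m/s = 187.47 mm/s.

187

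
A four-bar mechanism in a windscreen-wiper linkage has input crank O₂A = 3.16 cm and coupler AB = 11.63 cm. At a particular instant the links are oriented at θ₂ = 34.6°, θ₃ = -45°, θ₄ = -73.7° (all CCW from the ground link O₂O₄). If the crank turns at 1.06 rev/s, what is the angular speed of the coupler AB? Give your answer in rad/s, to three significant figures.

ω₂ = 6.66 rad/s (from 1.06 rev/s).
Differentiating the loop-closure r₂e^{iθ₂}+r₃e^{iθ₃}=r₁+r₄e^{iθ₄} gives r₂ω₂e^{iθ₂}+r₃ω₃e^{iθ₃}=r₄ω₄e^{iθ₄}.
Eliminating the other unknown: ω₃ = r₂ω₂ sin(θ₄−θ₂) / [r₃ sin(θ₃−θ₄)].
Numerator sine = -0.94943; denominator sine = +0.48022.
Result = 0.0316·6.66·(-0.94943) / (0.1163·(+0.48022)) = -3.5778 rad/s; magnitude 3.5778 rad/s.

3.58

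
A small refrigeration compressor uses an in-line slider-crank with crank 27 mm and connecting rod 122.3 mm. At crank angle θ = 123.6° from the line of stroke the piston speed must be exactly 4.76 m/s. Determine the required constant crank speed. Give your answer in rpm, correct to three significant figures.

For an in-line slider-crank, |v_piston| = rω|sinθ|·[1 + r cosθ/√(L² − r² sin²θ)].
With r = 0.027 m, L = 0.1223 m, θ = 123.6°: the bracketed kinematic factor |dx/dθ| = 0.019694 m.
ω = v/|dx/dθ| = 4.76/0.019694 = 241.7 rad/s.
N = 60ω/(2π) = 2308.1 rpm.

2310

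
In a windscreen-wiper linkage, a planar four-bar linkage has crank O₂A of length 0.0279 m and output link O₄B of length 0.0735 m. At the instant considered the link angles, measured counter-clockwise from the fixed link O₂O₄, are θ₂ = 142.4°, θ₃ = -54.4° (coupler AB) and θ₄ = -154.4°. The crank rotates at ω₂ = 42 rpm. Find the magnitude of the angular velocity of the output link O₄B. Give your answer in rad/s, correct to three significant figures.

0.490

ω₂ = 4.398 rad/s (from 42 rpm).
Differentiating the loop-closure r₂e^{iθ₂}+r₃e^{iθ₃}=r₁+r₄e^{iθ₄} gives r₂ω₂e^{iθ₂}+r₃ω₃e^{iθ₃}=r₄ω₄e^{iθ₄}.
Eliminating the other unknown: ω₄ = r₂ω₂ sin(θ₂−θ₃) / [r₄ sin(θ₄−θ₃)].
Numerator sine = -0.28903; denominator sine = -0.98481.
Result = 0.0279·4.398·(-0.28903) / (0.0735·(-0.98481)) = +0.48999 rad/s; magnitude 0.48999 rad/s.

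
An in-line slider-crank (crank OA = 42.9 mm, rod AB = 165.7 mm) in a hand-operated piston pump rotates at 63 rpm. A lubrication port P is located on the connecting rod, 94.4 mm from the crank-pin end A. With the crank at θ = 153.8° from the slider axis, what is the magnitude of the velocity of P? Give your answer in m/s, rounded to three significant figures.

0.154

ω = 6.597 rad/s.  Crank-pin speed |V_A| = rω = 0.28303 m/s, perpendicular to OA.
Rod angle: sinφ = −(r/L) sinθ ⇒ φ = -6.564°; ω_rod = −rω cosθ/√(L²−r²sin²θ) = +1.5427 rad/s.
V_P = V_A + ω_rod × AP, with AP = 0.0944 m along the rod.
Components: V_Px = −rω sinθ − a·ω_rod·sinφ = -0.10831 m/s;  V_Py = rω cosθ + a·ω_rod·cosφ = -0.10927 m/s.
|V_P| = √(V_Px² + V_Py²) = 0.15386 m/s.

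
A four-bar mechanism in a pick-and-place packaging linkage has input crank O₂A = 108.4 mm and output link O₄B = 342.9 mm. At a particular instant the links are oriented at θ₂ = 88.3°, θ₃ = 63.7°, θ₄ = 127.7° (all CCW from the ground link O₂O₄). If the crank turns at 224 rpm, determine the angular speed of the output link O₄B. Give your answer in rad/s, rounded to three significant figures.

3.43

ω₂ = 23.46 rad/s (from 224 rpm).
Differentiating the loop-closure r₂e^{iθ₂}+r₃e^{iθ₃}=r₁+r₄e^{iθ₄} gives r₂ω₂e^{iθ₂}+r₃ω₃e^{iθ₃}=r₄ω₄e^{iθ₄}.
Eliminating the other unknown: ω₄ = r₂ω₂ sin(θ₂−θ₃) / [r₄ sin(θ₄−θ₃)].
Numerator sine = +0.41628; denominator sine = +0.89879.
Result = 0.1084·23.46·(+0.41628) / (0.3429·(+0.89879)) = +3.4345 rad/s; magnitude 3.4345 rad/s.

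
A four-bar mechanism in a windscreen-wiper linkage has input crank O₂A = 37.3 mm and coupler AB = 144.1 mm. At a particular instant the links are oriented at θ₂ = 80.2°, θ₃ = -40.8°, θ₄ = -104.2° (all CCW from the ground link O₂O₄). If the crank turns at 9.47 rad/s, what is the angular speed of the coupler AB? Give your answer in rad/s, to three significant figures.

ω₂ = 9.47 rad/s
Differentiating the loop-closure r₂e^{iθ₂}+r₃e^{iθ₃}=r₁+r₄e^{iθ₄} gives r₂ω₂e^{iθ₂}+r₃ω₃e^{iθ₃}=r₄ω₄e^{iθ₄}.
Eliminating the other unknown: ω₃ = r₂ω₂ sin(θ₄−θ₂) / [r₃ sin(θ₃−θ₄)].
Numerator sine = +0.07672; denominator sine = +0.89415.
Result = 0.0373·9.47·(+0.07672) / (0.1441·(+0.89415)) = +0.21032 rad/s; magnitude 0.21032 rad/s.

0.210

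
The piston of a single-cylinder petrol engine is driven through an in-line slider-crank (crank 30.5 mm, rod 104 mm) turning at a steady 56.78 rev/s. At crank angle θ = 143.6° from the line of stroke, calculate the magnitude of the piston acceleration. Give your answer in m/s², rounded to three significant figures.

2760

ω = 2π·56.8 = 356.8 rad/s
x(θ) = r cosθ + √(L² − r² sin²θ); with ω constant, a = ω²·d²x/dθ².
d²x/dθ² = −r cosθ − r²(cos2θ)/√u − r⁴ sin²2θ/(4u^{3/2}),  u = L² − r² sin²θ = 0.0104884 m².
Substituting r = 0.0305 m, L = 0.104 m, θ = 143.6°: d²x/dθ² = +0.021679 m.
a = ω²·d²x/dθ² = (356.8)²·(+0.021679) = +2759.3 m/s²;  |a| = 2759.3 m/s².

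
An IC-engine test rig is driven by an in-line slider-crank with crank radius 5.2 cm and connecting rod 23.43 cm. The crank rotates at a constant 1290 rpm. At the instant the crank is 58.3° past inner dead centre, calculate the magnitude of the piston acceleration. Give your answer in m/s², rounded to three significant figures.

405

ω = 2π·1290/60 = 135.1 rad/s
x(θ) = r cosθ + √(L² − r² sin²θ); with ω constant, a = ω²·d²x/dθ².
d²x/dθ² = −r cosθ − r²(cos2θ)/√u − r⁴ sin²2θ/(4u^{3/2}),  u = L² − r² sin²θ = 0.0529391 m².
Substituting r = 0.052 m, L = 0.2343 m, θ = 58.3°: d²x/dθ² = -0.022182 m.
a = ω²·d²x/dθ² = (135.1)²·(-0.022182) = -404.8 m/s²;  |a| = 404.8 m/s².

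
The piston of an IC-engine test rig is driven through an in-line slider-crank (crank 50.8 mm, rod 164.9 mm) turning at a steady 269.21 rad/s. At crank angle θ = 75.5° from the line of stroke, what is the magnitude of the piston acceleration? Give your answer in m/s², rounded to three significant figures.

ω = 269.2 rad/s
x(θ) = r cosθ + √(L² − r² sin²θ); with ω constant, a = ω²·d²x/dθ².
d²x/dθ² = −r cosθ − r²(cos2θ)/√u − r⁴ sin²2θ/(4u^{3/2}),  u = L² − r² sin²θ = 0.0247732 m².
Substituting r = 0.0508 m, L = 0.1649 m, θ = 75.5°: d²x/dθ² = +0.0015206 m.
a = ω²·d²x/dθ² = (269.2)²·(+0.0015206) = +110.2 m/s²;  |a| = 110.2 m/s².

110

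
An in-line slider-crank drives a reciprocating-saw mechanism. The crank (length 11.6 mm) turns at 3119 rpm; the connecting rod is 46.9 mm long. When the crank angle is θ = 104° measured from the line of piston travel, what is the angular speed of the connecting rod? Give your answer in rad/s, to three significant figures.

20.1

ω = 326.6 rad/s (converted from 3119 rpm).
The rod makes angle φ with the slider axis where L sinφ = r sinθ; differentiating, L cosφ·φ̇ = r ω cosθ.
L cosφ = √(L² − r² sin²θ) = 0.045529 m.
|ω_rod| = r ω |cosθ| / √(L² − r² sin²θ) = 0.0116·326.6·0.24192/0.045529 = 20.132 rad/s.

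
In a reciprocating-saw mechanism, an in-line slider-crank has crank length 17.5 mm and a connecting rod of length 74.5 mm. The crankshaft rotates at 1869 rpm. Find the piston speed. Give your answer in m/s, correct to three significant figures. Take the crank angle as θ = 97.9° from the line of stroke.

ω = 2π·1869/60 = 195.7 rad/s
For an in-line slider-crank, x = r cosθ + √(L² − r² sin²θ), so v = −rω sinθ·[1 + r cosθ/√(L² − r² sin²θ)].
With r = 0.0175 m, L = 0.0745 m, θ = 97.9°: √(L² − r² sin²θ) = 0.072455 m.
v = −0.0175·195.7·0.99051·[1 + 0.0175·-0.13744/0.072455] = -3.28 m/s.
|v| = 3.28 m/s.

3.28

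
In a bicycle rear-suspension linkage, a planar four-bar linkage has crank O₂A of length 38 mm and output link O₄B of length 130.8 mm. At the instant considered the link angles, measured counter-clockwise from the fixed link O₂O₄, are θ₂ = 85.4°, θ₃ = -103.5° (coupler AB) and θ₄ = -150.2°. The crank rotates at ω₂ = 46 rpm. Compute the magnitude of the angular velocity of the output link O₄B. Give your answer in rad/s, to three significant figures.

0.297

ω₂ = 4.817 rad/s (from 46 rpm).
Differentiating the loop-closure r₂e^{iθ₂}+r₃e^{iθ₃}=r₁+r₄e^{iθ₄} gives r₂ω₂e^{iθ₂}+r₃ω₃e^{iθ₃}=r₄ω₄e^{iθ₄}.
Eliminating the other unknown: ω₄ = r₂ω₂ sin(θ₂−θ₃) / [r₄ sin(θ₄−θ₃)].
Numerator sine = -0.15471; denominator sine = -0.72777.
Result = 0.038·4.817·(-0.15471) / (0.1308·(-0.72777)) = +0.2975 rad/s; magnitude 0.2975 rad/s.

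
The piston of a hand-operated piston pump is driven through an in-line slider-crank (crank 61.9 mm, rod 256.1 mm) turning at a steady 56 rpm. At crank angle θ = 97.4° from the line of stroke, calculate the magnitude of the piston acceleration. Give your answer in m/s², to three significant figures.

0.786

ω = 2π·56/60 = 5.864 rad/s
x(θ) = r cosθ + √(L² − r² sin²θ); with ω constant, a = ω²·d²x/dθ².
d²x/dθ² = −r cosθ − r²(cos2θ)/√u − r⁴ sin²2θ/(4u^{3/2}),  u = L² − r² sin²θ = 0.0618192 m².
Substituting r = 0.0619 m, L = 0.2561 m, θ = 97.4°: d²x/dθ² = +0.022856 m.
a = ω²·d²x/dθ² = (5.864)²·(+0.022856) = +0.78603 m/s²;  |a| = 0.78603 m/s².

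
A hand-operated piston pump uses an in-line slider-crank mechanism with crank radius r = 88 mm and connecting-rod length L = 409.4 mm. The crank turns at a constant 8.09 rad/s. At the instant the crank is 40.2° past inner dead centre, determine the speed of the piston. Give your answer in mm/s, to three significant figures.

536

ω = 8.09 rad/s
For an in-line slider-crank, x = r cosθ + √(L² − r² sin²θ), so v = −rω sinθ·[1 + r cosθ/√(L² − r² sin²θ)].
With r = 0.088 m, L = 0.4094 m, θ = 40.2°: √(L² − r² sin²θ) = 0.40544 m.
v = −0.088·8.09·0.64546·[1 + 0.088·0.76380/0.40544] = -0.53569 m/s.
|v| = 0.53569 m/s = 535.69 mm/s.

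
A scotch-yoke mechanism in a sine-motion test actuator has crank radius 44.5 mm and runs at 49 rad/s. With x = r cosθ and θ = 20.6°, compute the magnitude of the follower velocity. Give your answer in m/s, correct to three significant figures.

ω = 49 rad/s
x = r cosθ ⇒ ẋ = −rω sinθ.
|v| = rω|sinθ| = 0.0445·49·|sin 20.6°| = 0.76719 m/s.

0.767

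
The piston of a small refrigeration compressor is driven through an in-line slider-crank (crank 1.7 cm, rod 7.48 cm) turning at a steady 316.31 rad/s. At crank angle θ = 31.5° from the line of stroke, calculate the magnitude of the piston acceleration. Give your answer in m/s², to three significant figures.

ω = 316.3 rad/s
x(θ) = r cosθ + √(L² − r² sin²θ); with ω constant, a = ω²·d²x/dθ².
d²x/dθ² = −r cosθ − r²(cos2θ)/√u − r⁴ sin²2θ/(4u^{3/2}),  u = L² − r² sin²θ = 0.00551614 m².
Substituting r = 0.017 m, L = 0.0748 m, θ = 31.5°: d²x/dθ² = -0.016302 m.
a = ω²·d²x/dθ² = (316.3)²·(-0.016302) = -1631 m/s²;  |a| = 1631 m/s².

1630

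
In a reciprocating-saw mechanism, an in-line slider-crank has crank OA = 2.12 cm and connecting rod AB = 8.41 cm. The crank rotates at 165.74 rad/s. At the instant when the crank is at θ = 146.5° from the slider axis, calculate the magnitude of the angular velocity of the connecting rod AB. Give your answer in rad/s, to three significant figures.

ω = 165.7 rad/s
The rod makes angle φ with the slider axis where L sinφ = r sinθ; differentiating, L cosφ·φ̇ = r ω cosθ.
L cosφ = √(L² − r² sin²θ) = 0.083282 m.
|ω_rod| = r ω |cosθ| / √(L² − r² sin²θ) = 0.0212·165.7·0.83389/0.083282 = 35.182 rad/s.

35.2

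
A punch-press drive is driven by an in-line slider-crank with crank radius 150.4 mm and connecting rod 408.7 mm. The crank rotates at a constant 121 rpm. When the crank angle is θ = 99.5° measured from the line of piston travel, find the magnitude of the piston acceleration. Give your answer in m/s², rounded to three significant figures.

13.0

ω = 2π·121/60 = 12.67 rad/s
x(θ) = r cosθ + √(L² − r² sin²θ); with ω constant, a = ω²·d²x/dθ².
d²x/dθ² = −r cosθ − r²(cos2θ)/√u − r⁴ sin²2θ/(4u^{3/2}),  u = L² − r² sin²θ = 0.145032 m².
Substituting r = 0.1504 m, L = 0.4087 m, θ = 99.5°: d²x/dθ² = +0.080739 m.
a = ω²·d²x/dθ² = (12.67)²·(+0.080739) = +12.963 m/s²;  |a| = 12.963 m/s².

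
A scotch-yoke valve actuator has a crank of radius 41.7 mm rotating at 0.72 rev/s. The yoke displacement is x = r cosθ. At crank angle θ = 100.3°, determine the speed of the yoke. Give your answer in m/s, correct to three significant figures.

0.186

ω = 4.524 rad/s (from 0.72 rev/s).
x = r cosθ ⇒ ẋ = −rω sinθ.
|v| = rω|sinθ| = 0.0417·4.524·|sin 100.3°| = 0.18561 m/s.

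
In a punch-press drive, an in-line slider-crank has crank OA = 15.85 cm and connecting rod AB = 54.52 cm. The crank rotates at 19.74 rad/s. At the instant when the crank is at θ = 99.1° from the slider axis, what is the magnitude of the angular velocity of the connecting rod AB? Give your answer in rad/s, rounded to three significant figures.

ω = 19.74 rad/s
The rod makes angle φ with the slider axis where L sinφ = r sinθ; differentiating, L cosφ·φ̇ = r ω cosθ.
L cosφ = √(L² − r² sin²θ) = 0.52225 m.
|ω_rod| = r ω |cosθ| / √(L² − r² sin²θ) = 0.1585·19.74·0.15816/0.52225 = 0.94751 rad/s.

0.948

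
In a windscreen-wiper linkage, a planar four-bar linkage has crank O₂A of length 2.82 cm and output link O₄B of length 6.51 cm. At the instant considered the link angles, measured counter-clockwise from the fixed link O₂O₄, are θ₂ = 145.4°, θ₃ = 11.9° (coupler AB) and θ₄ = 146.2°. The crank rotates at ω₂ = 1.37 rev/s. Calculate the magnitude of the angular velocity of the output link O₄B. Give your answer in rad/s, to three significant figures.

ω₂ = 8.608 rad/s (from 1.37 rev/s).
Differentiating the loop-closure r₂e^{iθ₂}+r₃e^{iθ₃}=r₁+r₄e^{iθ₄} gives r₂ω₂e^{iθ₂}+r₃ω₃e^{iθ₃}=r₄ω₄e^{iθ₄}.
Eliminating the other unknown: ω₄ = r₂ω₂ sin(θ₂−θ₃) / [r₄ sin(θ₄−θ₃)].
Numerator sine = +0.72537; denominator sine = +0.71569.
Result = 0.0282·8.608·(+0.72537) / (0.0651·(+0.71569)) = +3.7792 rad/s; magnitude 3.7792 rad/s.

3.78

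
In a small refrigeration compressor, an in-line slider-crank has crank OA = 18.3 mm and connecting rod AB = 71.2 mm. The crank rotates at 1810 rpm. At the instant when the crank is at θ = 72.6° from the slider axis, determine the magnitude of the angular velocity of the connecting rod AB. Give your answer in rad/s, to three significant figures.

ω = 189.5 rad/s (converted from 1810 rpm).
The rod makes angle φ with the slider axis where L sinφ = r sinθ; differentiating, L cosφ·φ̇ = r ω cosθ.
L cosφ = √(L² − r² sin²θ) = 0.069025 m.
|ω_rod| = r ω |cosθ| / √(L² − r² sin²θ) = 0.0183·189.5·0.29904/0.069025 = 15.027 rad/s.

15.0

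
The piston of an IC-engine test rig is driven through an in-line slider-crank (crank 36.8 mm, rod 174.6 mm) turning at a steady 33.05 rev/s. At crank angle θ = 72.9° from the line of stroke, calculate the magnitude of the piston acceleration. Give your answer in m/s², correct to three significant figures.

185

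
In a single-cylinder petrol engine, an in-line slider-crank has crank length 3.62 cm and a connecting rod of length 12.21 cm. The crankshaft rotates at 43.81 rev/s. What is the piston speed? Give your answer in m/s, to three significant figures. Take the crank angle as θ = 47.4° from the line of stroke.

ω = 2π·43.8 = 275.3 rad/s
For an in-line slider-crank, x = r cosθ + √(L² − r² sin²θ), so v = −rω sinθ·[1 + r cosθ/√(L² − r² sin²θ)].
With r = 0.0362 m, L = 0.1221 m, θ = 47.4°: √(L² − r² sin²θ) = 0.11916 m.
v = −0.0362·275.3·0.73610·[1 + 0.0362·0.67688/0.11916] = -8.8433 m/s.
|v| = 8.8433 m/s.

8.84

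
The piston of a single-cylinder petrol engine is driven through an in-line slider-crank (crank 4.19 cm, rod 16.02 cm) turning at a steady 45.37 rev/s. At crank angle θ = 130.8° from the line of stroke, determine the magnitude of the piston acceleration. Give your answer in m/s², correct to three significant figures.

ω = 2π·45.4 = 285.1 rad/s
x(θ) = r cosθ + √(L² − r² sin²θ); with ω constant, a = ω²·d²x/dθ².
d²x/dθ² = −r cosθ − r²(cos2θ)/√u − r⁴ sin²2θ/(4u^{3/2}),  u = L² − r² sin²θ = 0.024658 m².
Substituting r = 0.0419 m, L = 0.1602 m, θ = 130.8°: d²x/dθ² = +0.028817 m.
a = ω²·d²x/dθ² = (285.1)²·(+0.028817) = +2341.8 m/s²;  |a| = 2341.8 m/s².

2340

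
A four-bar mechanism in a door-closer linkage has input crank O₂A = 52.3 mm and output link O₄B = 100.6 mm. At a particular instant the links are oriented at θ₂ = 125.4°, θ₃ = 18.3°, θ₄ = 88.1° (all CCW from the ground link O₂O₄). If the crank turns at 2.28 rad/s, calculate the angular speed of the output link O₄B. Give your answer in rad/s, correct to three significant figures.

ω₂ = 2.28 rad/s
Differentiating the loop-closure r₂e^{iθ₂}+r₃e^{iθ₃}=r₁+r₄e^{iθ₄} gives r₂ω₂e^{iθ₂}+r₃ω₃e^{iθ₃}=r₄ω₄e^{iθ₄}.
Eliminating the other unknown: ω₄ = r₂ω₂ sin(θ₂−θ₃) / [r₄ sin(θ₄−θ₃)].
Numerator sine = +0.95579; denominator sine = +0.93849.
Result = 0.0523·2.28·(+0.95579) / (0.1006·(+0.93849)) = +1.2072 rad/s; magnitude 1.2072 rad/s.

1.21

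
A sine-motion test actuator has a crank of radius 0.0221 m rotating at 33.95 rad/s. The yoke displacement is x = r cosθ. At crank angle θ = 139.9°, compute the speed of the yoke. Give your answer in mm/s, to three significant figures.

ω = 33.95 rad/s
x = r cosθ ⇒ ẋ = −rω sinθ.
|v| = rω|sinθ| = 0.0221·33.95·|sin 139.9°| = 0.48328 m/s = 483.28 mm/s.

483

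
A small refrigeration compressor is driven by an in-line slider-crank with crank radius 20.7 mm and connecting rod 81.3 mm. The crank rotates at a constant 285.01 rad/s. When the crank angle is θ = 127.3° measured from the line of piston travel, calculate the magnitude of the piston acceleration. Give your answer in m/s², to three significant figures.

1130

ω = 285 rad/s
x(θ) = r cosθ + √(L² − r² sin²θ); with ω constant, a = ω²·d²x/dθ².
d²x/dθ² = −r cosθ − r²(cos2θ)/√u − r⁴ sin²2θ/(4u^{3/2}),  u = L² − r² sin²θ = 0.00633855 m².
Substituting r = 0.0207 m, L = 0.0813 m, θ = 127.3°: d²x/dθ² = +0.013889 m.
a = ω²·d²x/dθ² = (285)²·(+0.013889) = +1128.2 m/s²;  |a| = 1128.2 m/s².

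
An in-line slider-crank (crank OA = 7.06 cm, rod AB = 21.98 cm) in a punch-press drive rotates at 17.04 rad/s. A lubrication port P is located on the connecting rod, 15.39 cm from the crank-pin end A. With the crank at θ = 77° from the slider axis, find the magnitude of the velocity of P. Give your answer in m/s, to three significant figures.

ω = 17.04 rad/s.  Crank-pin speed |V_A| = rω = 1.203 m/s, perpendicular to OA.
Rod angle: sinφ = −(r/L) sinθ ⇒ φ = -18.238°; ω_rod = −rω cosθ/√(L²−r²sin²θ) = -1.2963 rad/s.
V_P = V_A + ω_rod × AP, with AP = 0.1539 m along the rod.
Components: V_Px = −rω sinθ − a·ω_rod·sinφ = -1.2346 m/s;  V_Py = rω cosθ + a·ω_rod·cosφ = +0.081137 m/s.
|V_P| = √(V_Px² + V_Py²) = 1.2373 m/s.

1.24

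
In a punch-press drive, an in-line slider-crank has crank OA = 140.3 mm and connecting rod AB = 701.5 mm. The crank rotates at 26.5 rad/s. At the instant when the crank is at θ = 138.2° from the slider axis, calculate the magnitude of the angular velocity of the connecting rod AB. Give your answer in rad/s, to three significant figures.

3.99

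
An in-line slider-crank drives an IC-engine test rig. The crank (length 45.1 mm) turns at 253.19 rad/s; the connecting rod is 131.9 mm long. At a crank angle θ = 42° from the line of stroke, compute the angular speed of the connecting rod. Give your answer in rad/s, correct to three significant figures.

66.1

ω = 253.2 rad/s
The rod makes angle φ with the slider axis where L sinφ = r sinθ; differentiating, L cosφ·φ̇ = r ω cosθ.
L cosφ = √(L² − r² sin²θ) = 0.1284 m.
|ω_rod| = r ω |cosθ| / √(L² − r² sin²θ) = 0.0451·253.2·0.74314/0.1284 = 66.089 rad/s.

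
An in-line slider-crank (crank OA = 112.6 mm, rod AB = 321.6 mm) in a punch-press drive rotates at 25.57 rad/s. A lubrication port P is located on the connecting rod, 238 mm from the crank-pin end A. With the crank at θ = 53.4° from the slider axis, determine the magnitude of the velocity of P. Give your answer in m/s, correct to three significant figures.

2.72

ω = 25.57 rad/s.  Crank-pin speed |V_A| = rω = 2.8792 m/s, perpendicular to OA.
Rod angle: sinφ = −(r/L) sinθ ⇒ φ = -16.325°; ω_rod = −rω cosθ/√(L²−r²sin²θ) = -5.5621 rad/s.
V_P = V_A + ω_rod × AP, with AP = 0.238 m along the rod.
Components: V_Px = −rω sinθ − a·ω_rod·sinφ = -2.6836 m/s;  V_Py = rω cosθ + a·ω_rod·cosφ = +0.44624 m/s.
|V_P| = √(V_Px² + V_Py²) = 2.7204 m/s.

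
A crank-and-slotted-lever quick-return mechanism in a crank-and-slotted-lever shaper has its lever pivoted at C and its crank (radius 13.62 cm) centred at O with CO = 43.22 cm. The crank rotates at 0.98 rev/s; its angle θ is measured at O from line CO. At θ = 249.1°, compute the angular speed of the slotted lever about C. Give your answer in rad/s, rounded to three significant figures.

0.0923

ω = 6.158 rad/s (from 0.98 rev/s).
Crank pin A relative to C: A = (d + r cosθ, r sinθ); lever angle φ = atan2(r sinθ, d + r cosθ).
Differentiating tanφ: φ̇ = rω(d cosθ + r)/(d² + r² + 2dr cosθ).
d² + r² + 2dr cosθ = |CA|² = 0.163348 m²;  d cosθ + r = -0.017982 m.
|ω_lever| = |0.1362·6.158·-0.017982| / 0.163348 = 0.092323 rad/s.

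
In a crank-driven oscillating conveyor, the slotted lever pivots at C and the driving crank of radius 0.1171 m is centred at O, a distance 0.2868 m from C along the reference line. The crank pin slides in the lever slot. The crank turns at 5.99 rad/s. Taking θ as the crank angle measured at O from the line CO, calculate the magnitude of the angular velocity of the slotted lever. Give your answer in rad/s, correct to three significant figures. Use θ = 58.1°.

1.43

ω = 5.99 rad/s
Crank pin A relative to C: A = (d + r cosθ, r sinθ); lever angle φ = atan2(r sinθ, d + r cosθ).
Differentiating tanφ: φ̇ = rω(d cosθ + r)/(d² + r² + 2dr cosθ).
d² + r² + 2dr cosθ = |CA|² = 0.131461 m²;  d cosθ + r = +0.26866 m.
|ω_lever| = |0.1171·5.99·+0.26866| / 0.131461 = 1.4335 rad/s.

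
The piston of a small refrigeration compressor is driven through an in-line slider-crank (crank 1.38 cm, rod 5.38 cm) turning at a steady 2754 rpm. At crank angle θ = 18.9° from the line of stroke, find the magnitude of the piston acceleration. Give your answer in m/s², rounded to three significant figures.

ω = 2π·2754/60 = 288.4 rad/s
x(θ) = r cosθ + √(L² − r² sin²θ); with ω constant, a = ω²·d²x/dθ².
d²x/dθ² = −r cosθ − r²(cos2θ)/√u − r⁴ sin²2θ/(4u^{3/2}),  u = L² − r² sin²θ = 0.00287446 m².
Substituting r = 0.0138 m, L = 0.0538 m, θ = 18.9°: d²x/dθ² = -0.015885 m.
a = ω²·d²x/dθ² = (288.4)²·(-0.015885) = -1321.2 m/s²;  |a| = 1321.2 m/s².

1320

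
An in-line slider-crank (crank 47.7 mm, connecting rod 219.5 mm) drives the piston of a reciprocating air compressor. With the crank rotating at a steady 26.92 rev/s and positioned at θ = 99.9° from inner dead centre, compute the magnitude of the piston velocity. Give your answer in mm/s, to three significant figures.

ω = 2π·26.9 = 169.1 rad/s
For an in-line slider-crank, x = r cosθ + √(L² − r² sin²θ), so v = −rω sinθ·[1 + r cosθ/√(L² − r² sin²θ)].
With r = 0.0477 m, L = 0.2195 m, θ = 99.9°: √(L² − r² sin²θ) = 0.21441 m.
v = −0.0477·169.1·0.98511·[1 + 0.0477·-0.17193/0.21441] = -7.644 m/s.
|v| = 7.644 m/s = 7644 mm/s.

7640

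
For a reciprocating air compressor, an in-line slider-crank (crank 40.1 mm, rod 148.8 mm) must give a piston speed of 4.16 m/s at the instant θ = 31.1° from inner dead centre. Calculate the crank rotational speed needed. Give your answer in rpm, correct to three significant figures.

1560

For an in-line slider-crank, |v_piston| = rω|sinθ|·[1 + r cosθ/√(L² − r² sin²θ)].
With r = 0.0401 m, L = 0.1488 m, θ = 31.1°: the bracketed kinematic factor |dx/dθ| = 0.02554 m.
ω = v/|dx/dθ| = 4.16/0.02554 = 162.88 rad/s.
N = 60ω/(2π) = 1555.4 rpm.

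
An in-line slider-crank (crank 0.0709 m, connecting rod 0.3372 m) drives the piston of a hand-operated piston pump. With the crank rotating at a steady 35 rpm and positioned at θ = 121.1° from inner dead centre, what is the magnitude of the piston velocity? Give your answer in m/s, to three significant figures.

0.198

ω = 2π·35/60 = 3.665 rad/s
For an in-line slider-crank, x = r cosθ + √(L² − r² sin²θ), so v = −rω sinθ·[1 + r cosθ/√(L² − r² sin²θ)].
With r = 0.0709 m, L = 0.3372 m, θ = 121.1°: √(L² − r² sin²θ) = 0.33169 m.
v = −0.0709·3.665·0.85627·[1 + 0.0709·-0.51653/0.33169] = -0.19794 m/s.
|v| = 0.19794 m/s.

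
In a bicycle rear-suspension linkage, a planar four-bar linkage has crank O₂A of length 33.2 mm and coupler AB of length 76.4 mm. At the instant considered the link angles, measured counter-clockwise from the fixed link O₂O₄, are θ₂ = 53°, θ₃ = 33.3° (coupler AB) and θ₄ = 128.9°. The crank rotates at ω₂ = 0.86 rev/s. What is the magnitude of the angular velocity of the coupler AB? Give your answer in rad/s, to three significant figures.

ω₂ = 5.404 rad/s (from 0.86 rev/s).
Differentiating the loop-closure r₂e^{iθ₂}+r₃e^{iθ₃}=r₁+r₄e^{iθ₄} gives r₂ω₂e^{iθ₂}+r₃ω₃e^{iθ₃}=r₄ω₄e^{iθ₄}.
Eliminating the other unknown: ω₃ = r₂ω₂ sin(θ₄−θ₂) / [r₃ sin(θ₃−θ₄)].
Numerator sine = +0.96987; denominator sine = -0.99523.
Result = 0.0332·5.404·(+0.96987) / (0.0764·(-0.99523)) = -2.2883 rad/s; magnitude 2.2883 rad/s.

2.29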